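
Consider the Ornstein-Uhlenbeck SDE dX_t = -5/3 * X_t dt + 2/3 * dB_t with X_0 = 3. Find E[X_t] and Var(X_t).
E[X_t] = 3*exp(-5*t/3); Var(X_t) = 2/15 - 2*exp(-10*t/3)/15

The OU SDE dX = -theta X dt + sigma dB admits the integrating factor exp(theta t): d(exp(theta t) X_t) = sigma exp(theta t) dB_t. Integrating from 0 to t:
  X_t = x_0 * exp(-theta t) + sigma * int_0^t exp(-theta (t-s)) dB_s.
The Itô integral has mean 0 and (by the Itô isometry) variance sigma^2 * int_0^t exp(-2 theta (t - s)) ds = sigma^2 * (1 - exp(-2 theta t)) / (2 theta).
With theta = 5/3, sigma = 2/3, x_0 = 3:
  E[X_t] = 3 * exp(-5/3 t) = 3*exp(-5*t/3)
  Var(X_t) = (2/3)^2 * (1 - exp(-2*5/3 t)) / (2 * 5/3) = 2/15 - 2*exp(-10*t/3)/15.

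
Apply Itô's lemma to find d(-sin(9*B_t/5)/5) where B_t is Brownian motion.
d(-sin(9*B_t/5)/5) = (81*sin(9*B_t/5)/250) dt + (-9*cos(9*B_t/5)/25) dB_t

Itô's formula for f(B_t) gives d f(B_t) = f'(B_t) dB_t + (1/2) f''(B_t) dt. Compute derivatives of f(x) = -sin(9*x/5)/5:
  f'(x)  = -9*cos(9*x/5)/25
  f''(x) = 81*sin(9*x/5)/125
Substitute x = B_t and multiply the f'' term by 1/2:
  drift     = (1/2) * (81*sin(9*x/5)/125) evaluated at B_t = 81*sin(9*B_t/5)/250
  diffusion = (-9*cos(9*x/5)/25) evaluated at B_t = -9*cos(9*B_t/5)/25
Therefore d(-sin(9*B_t/5)/5) = (81*sin(9*B_t/5)/250) dt + (-9*cos(9*B_t/5)/25) dB_t.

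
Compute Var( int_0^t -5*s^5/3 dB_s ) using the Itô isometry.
Var = 25*t^11/99

The Itô integral of a deterministic integrand f(s) has mean 0 because each increment f(s) * (B_{s+ds} - B_s) has mean 0. By the Itô isometry:
  Var( int_0^t f(s) dB_s ) = E[ (int_0^t f(s) dB_s)^2 ] = int_0^t f(s)^2 ds.
Here f(s) = -5*s^5/3, so f(s)^2 = 25*s^10/9. Integrate:
  int_0^t (25*s^10/9) ds = 25*t^11/99.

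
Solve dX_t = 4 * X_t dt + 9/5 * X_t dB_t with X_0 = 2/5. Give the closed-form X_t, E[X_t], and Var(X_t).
X_t = 2/5 * exp((119/50) t + (9/5) B_t); E[X_t] = 2*exp(4*t)/5; Var(X_t) = 4*(exp(81*t/25) - 1)*exp(8*t)/25

For GBM dX = mu X dt + sigma X dB with X_0 = x_0, apply Itô to Y = log X: dY = (mu - sigma^2/2) dt + sigma dB, so Y_t = log(x_0) + (mu - sigma^2/2) t + sigma B_t and hence X_t = x_0 * exp((mu - sigma^2/2) t + sigma B_t).
With mu = 4, sigma = 9/5, x_0 = 2/5, this gives:
  X_t = 2/5 * exp((119/50) * t + (9/5) * B_t).
Since sigma*B_t ~ Normal(0, sigma^2 t), E[exp(sigma*B_t)] = exp(sigma^2 t / 2); so E[X_t] = x_0 * exp((mu - sigma^2/2) t) * exp(sigma^2 t / 2) = x_0 * exp(mu t) = 2*exp(4*t)/5.
Var(X_t) = E[X_t^2] - (E[X_t])^2 = x_0^2 * exp(2 mu t) * (exp(sigma^2 t) - 1) = 4*(exp(81*t/25) - 1)*exp(8*t)/25.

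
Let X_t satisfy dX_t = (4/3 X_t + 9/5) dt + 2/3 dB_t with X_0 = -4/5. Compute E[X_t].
E[X_t] = 11*exp(4*t/3)/20 - 27/20

Taking expectations and using E[dB_t] = 0, the mean m(t) = E[X_t] satisfies the ODE m'(t) = a m(t) + b with m(0) = x_0. With a = 4/3, b = 9/5, x_0 = -4/5, the solution is
  m(t) = x_0 * exp(a t) + (b/a) * (exp(a t) - 1)
       = (-4/5) * exp((4/3) t) + ((9/5)/(4/3)) * (exp((4/3) t) - 1)
       = 11*exp(4*t/3)/20 - 27/20.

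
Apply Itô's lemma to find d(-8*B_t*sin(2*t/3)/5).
d(-8*B_t*sin(2*t/3)/5) = (-16*B_t*cos(2*t/3)/15) dt + (-8*sin(2*t/3)/5) dB_t

Itô's formula for f(t, x): d f(t, B_t) = (f_t + (1/2) f_xx) dt + f_x dB_t. Compute partials of f(t, x) = -8*x*sin(2*t/3)/5:
  f_t(t,x)  = -16*x*cos(2*t/3)/15
  f_x(t,x)  = -8*sin(2*t/3)/5
  f_xx(t,x) = 0
Assemble drift = f_t + (1/2) f_xx = -16*x*cos(2*t/3)/15 and diffusion = f_x = -8*sin(2*t/3)/5. Substituting x = B_t:
  d(-8*B_t*sin(2*t/3)/5) = (-16*B_t*cos(2*t/3)/15) dt + (-8*sin(2*t/3)/5) dB_t.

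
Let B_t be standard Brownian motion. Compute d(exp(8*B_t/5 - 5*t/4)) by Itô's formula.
d(exp(8*B_t/5 - 5*t/4)) = (3*exp(8*B_t/5 - 5*t/4)/100) dt + (8*exp(8*B_t/5 - 5*t/4)/5) dB_t

Itô's formula for f(t, x): d f(t, B_t) = (f_t + (1/2) f_xx) dt + f_x dB_t. Compute partials of f(t, x) = exp(-5*t/4 + 8*x/5):
  f_t(t,x)  = -5*exp(-5*t/4 + 8*x/5)/4
  f_x(t,x)  = 8*exp(-5*t/4 + 8*x/5)/5
  f_xx(t,x) = 64*exp(-5*t/4 + 8*x/5)/25
Assemble drift = f_t + (1/2) f_xx = 3*exp(-5*t/4 + 8*x/5)/100 and diffusion = f_x = 8*exp(-5*t/4 + 8*x/5)/5. Substituting x = B_t:
  d(exp(8*B_t/5 - 5*t/4)) = (3*exp(8*B_t/5 - 5*t/4)/100) dt + (8*exp(8*B_t/5 - 5*t/4)/5) dB_t.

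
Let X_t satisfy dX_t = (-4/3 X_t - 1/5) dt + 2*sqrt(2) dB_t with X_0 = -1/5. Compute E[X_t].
E[X_t] = -3/20 - exp(-4*t/3)/20

Taking expectations and using E[dB_t] = 0, the mean m(t) = E[X_t] satisfies the ODE m'(t) = a m(t) + b with m(0) = x_0. With a = -4/3, b = -1/5, x_0 = -1/5, the solution is
  m(t) = x_0 * exp(a t) + (b/a) * (exp(a t) - 1)
       = (-1/5) * exp((-4/3) t) + ((-1/5)/(-4/3)) * (exp((-4/3) t) - 1)
       = -3/20 - exp(-4*t/3)/20.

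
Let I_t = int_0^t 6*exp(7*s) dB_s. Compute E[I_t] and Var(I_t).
E[I_t] = 0; Var(I_t) = 18*exp(14*t)/7 - 18/7

The Itô integral of a deterministic integrand f(s) has mean 0 because each increment f(s) * (B_{s+ds} - B_s) has mean 0. By the Itô isometry:
  Var( int_0^t f(s) dB_s ) = E[ (int_0^t f(s) dB_s)^2 ] = int_0^t f(s)^2 ds.
Here f(s) = 6*exp(7*s), so f(s)^2 = 36*exp(14*s). Integrate:
  int_0^t (36*exp(14*s)) ds = 18*exp(14*t)/7 - 18/7.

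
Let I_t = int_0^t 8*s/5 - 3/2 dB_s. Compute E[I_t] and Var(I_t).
E[I_t] = 0; Var(I_t) = t*(256*t^2 - 720*t + 675)/300

The Itô integral of a deterministic integrand f(s) has mean 0 because each increment f(s) * (B_{s+ds} - B_s) has mean 0. By the Itô isometry:
  Var( int_0^t f(s) dB_s ) = E[ (int_0^t f(s) dB_s)^2 ] = int_0^t f(s)^2 ds.
Here f(s) = 8*s/5 - 3/2, so f(s)^2 = (16*s - 15)^2/100. Integrate:
  int_0^t ((16*s - 15)^2/100) ds = t*(256*t^2 - 720*t + 675)/300.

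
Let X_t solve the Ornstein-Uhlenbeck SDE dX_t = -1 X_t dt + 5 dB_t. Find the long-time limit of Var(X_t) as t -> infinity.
lim Var(X_t) = 25/2

The OU SDE dX = -theta X dt + sigma dB admits the integrating factor exp(theta t): d(exp(theta t) X_t) = sigma exp(theta t) dB_t. Integrating from 0 to t gives X_t = x_0 * exp(-theta t) + sigma * int_0^t exp(-theta (t-s)) dB_s for any initial x_0. The Itô integral has variance (by the Itô isometry) sigma^2 * int_0^t exp(-2 theta (t - s)) ds = sigma^2 * (1 - exp(-2 theta t)) / (2 theta), independent of x_0.
With theta = 1, sigma = 5:
  Var(X_t) = (5)^2 * (1 - exp(-2*1 t)) / (2 * 1) = 25/2 - 25*exp(-2*t)/2.
As t -> infinity, exp(-2*1 t) -> 0, so the stationary variance is sigma^2 / (2 theta) = 25/2.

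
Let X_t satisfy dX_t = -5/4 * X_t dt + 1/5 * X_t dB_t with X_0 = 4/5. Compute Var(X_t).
Var(X_t) = (16*exp(t/25) - 16)*exp(-5*t/2)/25

For GBM dX = mu X dt + sigma X dB with X_0 = x_0, apply Itô to Y = log X: dY = (mu - sigma^2/2) dt + sigma dB, so Y_t = log(x_0) + (mu - sigma^2/2) t + sigma B_t and hence X_t = x_0 * exp((mu - sigma^2/2) t + sigma B_t).
With mu = -5/4, sigma = 1/5, x_0 = 4/5, this gives:
  X_t = 4/5 * exp((-127/100) * t + (1/5) * B_t).
Since sigma*B_t ~ Normal(0, sigma^2 t), E[exp(sigma*B_t)] = exp(sigma^2 t / 2); so E[X_t] = x_0 * exp((mu - sigma^2/2) t) * exp(sigma^2 t / 2) = x_0 * exp(mu t) = 4*exp(-5*t/4)/5.
Var(X_t) = E[X_t^2] - (E[X_t])^2 = x_0^2 * exp(2 mu t) * (exp(sigma^2 t) - 1) = (16*exp(t/25) - 16)*exp(-5*t/2)/25.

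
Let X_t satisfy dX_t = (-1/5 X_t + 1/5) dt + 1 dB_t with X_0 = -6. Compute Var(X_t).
Var(X_t) = 5/2 - 5*exp(-2*t/5)/2

The variance V(t) = Var(X_t) satisfies V'(t) = 2 a V(t) + c^2 with V(0) = 0 (drift coefficient is linear in X, diffusion is constant). With a = -1/5, c = 1, the solution is
  V(t) = (c^2 / (2 a)) * (exp(2 a t) - 1)
       = (1^2 / (2*(-1/5))) * (exp((-2/5) t) - 1)
       = 5/2 - 5*exp(-2*t/5)/2.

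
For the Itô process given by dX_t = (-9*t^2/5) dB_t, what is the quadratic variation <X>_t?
<X>_t = 81*t^5/125

For an Itô process dX_t = a(t) dt + b(t) dB_t, the quadratic variation is <X>_t = int_0^t b(s)^2 ds (the drift term does not contribute). Here b(s) = -9*s^2/5, so
  b(s)^2 = 81*s^4/25.
Integrating from 0 to t:
  <X>_t = int_0^t (81*s^4/25) ds = 81*t^5/125.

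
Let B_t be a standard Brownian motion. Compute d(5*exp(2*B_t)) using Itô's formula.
d(5*exp(2*B_t)) = (10*exp(2*B_t)) dt + (10*exp(2*B_t)) dB_t

Itô's formula for f(B_t) gives d f(B_t) = f'(B_t) dB_t + (1/2) f''(B_t) dt. Compute derivatives of f(x) = 5*exp(2*x):
  f'(x)  = 10*exp(2*x)
  f''(x) = 20*exp(2*x)
Substitute x = B_t and multiply the f'' term by 1/2:
  drift     = (1/2) * (20*exp(2*x)) evaluated at B_t = 10*exp(2*B_t)
  diffusion = (10*exp(2*x)) evaluated at B_t = 10*exp(2*B_t)
Therefore d(5*exp(2*B_t)) = (10*exp(2*B_t)) dt + (10*exp(2*B_t)) dB_t.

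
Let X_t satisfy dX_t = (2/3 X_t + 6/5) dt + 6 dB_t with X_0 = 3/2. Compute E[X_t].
E[X_t] = 33*exp(2*t/3)/10 - 9/5

Taking expectations and using E[dB_t] = 0, the mean m(t) = E[X_t] satisfies the ODE m'(t) = a m(t) + b with m(0) = x_0. With a = 2/3, b = 6/5, x_0 = 3/2, the solution is
  m(t) = x_0 * exp(a t) + (b/a) * (exp(a t) - 1)
       = (3/2) * exp((2/3) t) + ((6/5)/(2/3)) * (exp((2/3) t) - 1)
       = 33*exp(2*t/3)/10 - 9/5.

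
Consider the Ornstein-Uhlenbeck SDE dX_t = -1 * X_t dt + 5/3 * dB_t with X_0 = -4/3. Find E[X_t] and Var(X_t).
E[X_t] = -4*exp(-t)/3; Var(X_t) = 25/18 - 25*exp(-2*t)/18

The OU SDE dX = -theta X dt + sigma dB admits the integrating factor exp(theta t): d(exp(theta t) X_t) = sigma exp(theta t) dB_t. Integrating from 0 to t:
  X_t = x_0 * exp(-theta t) + sigma * int_0^t exp(-theta (t-s)) dB_s.
The Itô integral has mean 0 and (by the Itô isometry) variance sigma^2 * int_0^t exp(-2 theta (t - s)) ds = sigma^2 * (1 - exp(-2 theta t)) / (2 theta).
With theta = 1, sigma = 5/3, x_0 = -4/3:
  E[X_t] = -4/3 * exp(-1 t) = -4*exp(-t)/3
  Var(X_t) = (5/3)^2 * (1 - exp(-2*1 t)) / (2 * 1) = 25/18 - 25*exp(-2*t)/18.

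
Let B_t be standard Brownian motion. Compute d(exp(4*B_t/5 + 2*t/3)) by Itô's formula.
d(exp(4*B_t/5 + 2*t/3)) = (74*exp(4*B_t/5 + 2*t/3)/75) dt + (4*exp(4*B_t/5 + 2*t/3)/5) dB_t

Itô's formula for f(t, x): d f(t, B_t) = (f_t + (1/2) f_xx) dt + f_x dB_t. Compute partials of f(t, x) = exp(2*t/3 + 4*x/5):
  f_t(t,x)  = 2*exp(2*t/3 + 4*x/5)/3
  f_x(t,x)  = 4*exp(2*t/3 + 4*x/5)/5
  f_xx(t,x) = 16*exp(2*t/3 + 4*x/5)/25
Assemble drift = f_t + (1/2) f_xx = 74*exp(2*t/3 + 4*x/5)/75 and diffusion = f_x = 4*exp(2*t/3 + 4*x/5)/5. Substituting x = B_t:
  d(exp(4*B_t/5 + 2*t/3)) = (74*exp(4*B_t/5 + 2*t/3)/75) dt + (4*exp(4*B_t/5 + 2*t/3)/5) dB_t.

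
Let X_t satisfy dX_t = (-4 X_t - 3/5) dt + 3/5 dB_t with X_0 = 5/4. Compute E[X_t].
E[X_t] = -3/20 + 7*exp(-4*t)/5

Taking expectations and using E[dB_t] = 0, the mean m(t) = E[X_t] satisfies the ODE m'(t) = a m(t) + b with m(0) = x_0. With a = -4, b = -3/5, x_0 = 5/4, the solution is
  m(t) = x_0 * exp(a t) + (b/a) * (exp(a t) - 1)
       = (5/4) * exp((-4) t) + ((-3/5)/(-4)) * (exp((-4) t) - 1)
       = -3/20 + 7*exp(-4*t)/5.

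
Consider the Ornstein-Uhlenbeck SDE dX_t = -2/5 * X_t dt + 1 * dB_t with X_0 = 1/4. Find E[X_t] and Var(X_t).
E[X_t] = exp(-2*t/5)/4; Var(X_t) = 5/4 - 5*exp(-4*t/5)/4

The OU SDE dX = -theta X dt + sigma dB admits the integrating factor exp(theta t): d(exp(theta t) X_t) = sigma exp(theta t) dB_t. Integrating from 0 to t:
  X_t = x_0 * exp(-theta t) + sigma * int_0^t exp(-theta (t-s)) dB_s.
The Itô integral has mean 0 and (by the Itô isometry) variance sigma^2 * int_0^t exp(-2 theta (t - s)) ds = sigma^2 * (1 - exp(-2 theta t)) / (2 theta).
With theta = 2/5, sigma = 1, x_0 = 1/4:
  E[X_t] = 1/4 * exp(-2/5 t) = exp(-2*t/5)/4
  Var(X_t) = (1)^2 * (1 - exp(-2*2/5 t)) / (2 * 2/5) = 5/4 - 5*exp(-4*t/5)/4.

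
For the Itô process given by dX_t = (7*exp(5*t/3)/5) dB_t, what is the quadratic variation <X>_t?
<X>_t = 147*exp(10*t/3)/250 - 147/250

For an Itô process dX_t = a(t) dt + b(t) dB_t, the quadratic variation is <X>_t = int_0^t b(s)^2 ds (the drift term does not contribute). Here b(s) = 7*exp(5*s/3)/5, so
  b(s)^2 = 49*exp(10*s/3)/25.
Integrating from 0 to t:
  <X>_t = int_0^t (49*exp(10*s/3)/25) ds = 147*exp(10*t/3)/250 - 147/250.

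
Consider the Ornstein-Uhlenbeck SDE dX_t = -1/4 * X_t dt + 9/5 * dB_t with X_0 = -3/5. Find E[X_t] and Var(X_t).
E[X_t] = -3*exp(-t/4)/5; Var(X_t) = 162/25 - 162*exp(-t/2)/25

The OU SDE dX = -theta X dt + sigma dB admits the integrating factor exp(theta t): d(exp(theta t) X_t) = sigma exp(theta t) dB_t. Integrating from 0 to t:
  X_t = x_0 * exp(-theta t) + sigma * int_0^t exp(-theta (t-s)) dB_s.
The Itô integral has mean 0 and (by the Itô isometry) variance sigma^2 * int_0^t exp(-2 theta (t - s)) ds = sigma^2 * (1 - exp(-2 theta t)) / (2 theta).
With theta = 1/4, sigma = 9/5, x_0 = -3/5:
  E[X_t] = -3/5 * exp(-1/4 t) = -3*exp(-t/4)/5
  Var(X_t) = (9/5)^2 * (1 - exp(-2*1/4 t)) / (2 * 1/4) = 162/25 - 162*exp(-t/2)/25.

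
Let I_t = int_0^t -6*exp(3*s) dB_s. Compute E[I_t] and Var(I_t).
E[I_t] = 0; Var(I_t) = 6*exp(6*t) - 6

The Itô integral of a deterministic integrand f(s) has mean 0 because each increment f(s) * (B_{s+ds} - B_s) has mean 0. By the Itô isometry:
  Var( int_0^t f(s) dB_s ) = E[ (int_0^t f(s) dB_s)^2 ] = int_0^t f(s)^2 ds.
Here f(s) = -6*exp(3*s), so f(s)^2 = 36*exp(6*s). Integrate:
  int_0^t (36*exp(6*s)) ds = 6*exp(6*t) - 6.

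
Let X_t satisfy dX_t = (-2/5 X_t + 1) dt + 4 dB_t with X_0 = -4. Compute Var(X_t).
Var(X_t) = 20 - 20*exp(-4*t/5)

The variance V(t) = Var(X_t) satisfies V'(t) = 2 a V(t) + c^2 with V(0) = 0 (drift coefficient is linear in X, diffusion is constant). With a = -2/5, c = 4, the solution is
  V(t) = (c^2 / (2 a)) * (exp(2 a t) - 1)
       = (4^2 / (2*(-2/5))) * (exp((-4/5) t) - 1)
       = 20 - 20*exp(-4*t/5).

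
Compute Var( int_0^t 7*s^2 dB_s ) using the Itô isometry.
Var = 49*t^5/5

The Itô integral of a deterministic integrand f(s) has mean 0 because each increment f(s) * (B_{s+ds} - B_s) has mean 0. By the Itô isometry:
  Var( int_0^t f(s) dB_s ) = E[ (int_0^t f(s) dB_s)^2 ] = int_0^t f(s)^2 ds.
Here f(s) = 7*s^2, so f(s)^2 = 49*s^4. Integrate:
  int_0^t (49*s^4) ds = 49*t^5/5.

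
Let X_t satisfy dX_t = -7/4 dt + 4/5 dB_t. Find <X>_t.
<X>_t = 16*t/25

For an Itô process dX_t = a(t) dt + b(t) dB_t, the quadratic variation is <X>_t = int_0^t b(s)^2 ds (the drift term does not contribute). Here b(s) = 4/5, so
  b(s)^2 = 16/25.
Integrating from 0 to t:
  <X>_t = int_0^t (16/25) ds = 16*t/25.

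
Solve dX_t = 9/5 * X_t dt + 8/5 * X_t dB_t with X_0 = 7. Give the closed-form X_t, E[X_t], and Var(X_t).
X_t = 7 * exp((13/25) t + (8/5) B_t); E[X_t] = 7*exp(9*t/5); Var(X_t) = 49*(exp(64*t/25) - 1)*exp(18*t/5)

For GBM dX = mu X dt + sigma X dB with X_0 = x_0, apply Itô to Y = log X: dY = (mu - sigma^2/2) dt + sigma dB, so Y_t = log(x_0) + (mu - sigma^2/2) t + sigma B_t and hence X_t = x_0 * exp((mu - sigma^2/2) t + sigma B_t).
With mu = 9/5, sigma = 8/5, x_0 = 7, this gives:
  X_t = 7 * exp((13/25) * t + (8/5) * B_t).
Since sigma*B_t ~ Normal(0, sigma^2 t), E[exp(sigma*B_t)] = exp(sigma^2 t / 2); so E[X_t] = x_0 * exp((mu - sigma^2/2) t) * exp(sigma^2 t / 2) = x_0 * exp(mu t) = 7*exp(9*t/5).
Var(X_t) = E[X_t^2] - (E[X_t])^2 = x_0^2 * exp(2 mu t) * (exp(sigma^2 t) - 1) = 49*(exp(64*t/25) - 1)*exp(18*t/5).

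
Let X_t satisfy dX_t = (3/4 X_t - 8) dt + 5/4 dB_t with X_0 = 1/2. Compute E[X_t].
E[X_t] = 32/3 - 61*exp(3*t/4)/6

Taking expectations and using E[dB_t] = 0, the mean m(t) = E[X_t] satisfies the ODE m'(t) = a m(t) + b with m(0) = x_0. With a = 3/4, b = -8, x_0 = 1/2, the solution is
  m(t) = x_0 * exp(a t) + (b/a) * (exp(a t) - 1)
       = (1/2) * exp((3/4) t) + ((-8)/(3/4)) * (exp((3/4) t) - 1)
       = 32/3 - 61*exp(3*t/4)/6.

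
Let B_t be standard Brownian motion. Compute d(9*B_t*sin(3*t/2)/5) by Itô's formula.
d(9*B_t*sin(3*t/2)/5) = (27*B_t*cos(3*t/2)/10) dt + (9*sin(3*t/2)/5) dB_t

Itô's formula for f(t, x): d f(t, B_t) = (f_t + (1/2) f_xx) dt + f_x dB_t. Compute partials of f(t, x) = 9*x*sin(3*t/2)/5:
  f_t(t,x)  = 27*x*cos(3*t/2)/10
  f_x(t,x)  = 9*sin(3*t/2)/5
  f_xx(t,x) = 0
Assemble drift = f_t + (1/2) f_xx = 27*x*cos(3*t/2)/10 and diffusion = f_x = 9*sin(3*t/2)/5. Substituting x = B_t:
  d(9*B_t*sin(3*t/2)/5) = (27*B_t*cos(3*t/2)/10) dt + (9*sin(3*t/2)/5) dB_t.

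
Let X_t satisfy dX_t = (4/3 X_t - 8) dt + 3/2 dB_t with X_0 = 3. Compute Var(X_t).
Var(X_t) = 27*exp(8*t/3)/32 - 27/32

The variance V(t) = Var(X_t) satisfies V'(t) = 2 a V(t) + c^2 with V(0) = 0 (drift coefficient is linear in X, diffusion is constant). With a = 4/3, c = 3/2, the solution is
  V(t) = (c^2 / (2 a)) * (exp(2 a t) - 1)
       = ((3/2)^2 / (2*(4/3))) * (exp((8/3) t) - 1)
       = 27*exp(8*t/3)/32 - 27/32.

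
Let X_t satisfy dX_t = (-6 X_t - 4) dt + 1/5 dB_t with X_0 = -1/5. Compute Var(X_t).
Var(X_t) = 1/300 - exp(-12*t)/300

The variance V(t) = Var(X_t) satisfies V'(t) = 2 a V(t) + c^2 with V(0) = 0 (drift coefficient is linear in X, diffusion is constant). With a = -6, c = 1/5, the solution is
  V(t) = (c^2 / (2 a)) * (exp(2 a t) - 1)
       = ((1/5)^2 / (2*(-6))) * (exp((-12) t) - 1)
       = 1/300 - exp(-12*t)/300.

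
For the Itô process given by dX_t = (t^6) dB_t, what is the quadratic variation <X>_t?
<X>_t = t^13/13

For an Itô process dX_t = a(t) dt + b(t) dB_t, the quadratic variation is <X>_t = int_0^t b(s)^2 ds (the drift term does not contribute). Here b(s) = s^6, so
  b(s)^2 = s^12.
Integrating from 0 to t:
  <X>_t = int_0^t (s^12) ds = t^13/13.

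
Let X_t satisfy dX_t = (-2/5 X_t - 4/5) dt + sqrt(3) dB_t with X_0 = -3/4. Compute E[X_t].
E[X_t] = -2 + 5*exp(-2*t/5)/4

Taking expectations and using E[dB_t] = 0, the mean m(t) = E[X_t] satisfies the ODE m'(t) = a m(t) + b with m(0) = x_0. With a = -2/5, b = -4/5, x_0 = -3/4, the solution is
  m(t) = x_0 * exp(a t) + (b/a) * (exp(a t) - 1)
       = (-3/4) * exp((-2/5) t) + ((-4/5)/(-2/5)) * (exp((-2/5) t) - 1)
       = -2 + 5*exp(-2*t/5)/4.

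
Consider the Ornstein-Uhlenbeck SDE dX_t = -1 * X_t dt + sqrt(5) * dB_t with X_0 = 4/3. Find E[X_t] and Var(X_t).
E[X_t] = 4*exp(-t)/3; Var(X_t) = 5/2 - 5*exp(-2*t)/2

The OU SDE dX = -theta X dt + sigma dB admits the integrating factor exp(theta t): d(exp(theta t) X_t) = sigma exp(theta t) dB_t. Integrating from 0 to t:
  X_t = x_0 * exp(-theta t) + sigma * int_0^t exp(-theta (t-s)) dB_s.
The Itô integral has mean 0 and (by the Itô isometry) variance sigma^2 * int_0^t exp(-2 theta (t - s)) ds = sigma^2 * (1 - exp(-2 theta t)) / (2 theta).
With theta = 1, sigma = sqrt(5), x_0 = 4/3:
  E[X_t] = 4/3 * exp(-1 t) = 4*exp(-t)/3
  Var(X_t) = (sqrt(5))^2 * (1 - exp(-2*1 t)) / (2 * 1) = 5/2 - 5*exp(-2*t)/2.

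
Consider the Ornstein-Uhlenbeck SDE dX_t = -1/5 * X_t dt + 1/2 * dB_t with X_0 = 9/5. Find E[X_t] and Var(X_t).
E[X_t] = 9*exp(-t/5)/5; Var(X_t) = 5/8 - 5*exp(-2*t/5)/8

The OU SDE dX = -theta X dt + sigma dB admits the integrating factor exp(theta t): d(exp(theta t) X_t) = sigma exp(theta t) dB_t. Integrating from 0 to t:
  X_t = x_0 * exp(-theta t) + sigma * int_0^t exp(-theta (t-s)) dB_s.
The Itô integral has mean 0 and (by the Itô isometry) variance sigma^2 * int_0^t exp(-2 theta (t - s)) ds = sigma^2 * (1 - exp(-2 theta t)) / (2 theta).
With theta = 1/5, sigma = 1/2, x_0 = 9/5:
  E[X_t] = 9/5 * exp(-1/5 t) = 9*exp(-t/5)/5
  Var(X_t) = (1/2)^2 * (1 - exp(-2*1/5 t)) / (2 * 1/5) = 5/8 - 5*exp(-2*t/5)/8.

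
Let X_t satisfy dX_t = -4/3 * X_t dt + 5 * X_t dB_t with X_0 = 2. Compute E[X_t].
E[X_t] = 2*exp(-4*t/3)

For GBM dX = mu X dt + sigma X dB with X_0 = x_0, apply Itô to Y = log X: dY = (mu - sigma^2/2) dt + sigma dB, so Y_t = log(x_0) + (mu - sigma^2/2) t + sigma B_t and hence X_t = x_0 * exp((mu - sigma^2/2) t + sigma B_t).
With mu = -4/3, sigma = 5, x_0 = 2, this gives:
  X_t = 2 * exp((-83/6) * t + (5) * B_t).
Since sigma*B_t ~ Normal(0, sigma^2 t), E[exp(sigma*B_t)] = exp(sigma^2 t / 2); so E[X_t] = x_0 * exp((mu - sigma^2/2) t) * exp(sigma^2 t / 2) = x_0 * exp(mu t) = 2*exp(-4*t/3).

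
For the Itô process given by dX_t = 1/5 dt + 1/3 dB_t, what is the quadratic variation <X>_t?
<X>_t = t/9

For an Itô process dX_t = a(t) dt + b(t) dB_t, the quadratic variation is <X>_t = int_0^t b(s)^2 ds (the drift term does not contribute). Here b(s) = 1/3, so
  b(s)^2 = 1/9.
Integrating from 0 to t:
  <X>_t = int_0^t (1/9) ds = t/9.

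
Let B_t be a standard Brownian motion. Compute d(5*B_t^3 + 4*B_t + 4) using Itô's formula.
d(5*B_t^3 + 4*B_t + 4) = (15*B_t) dt + (15*B_t^2 + 4) dB_t

Itô's formula for f(B_t) gives d f(B_t) = f'(B_t) dB_t + (1/2) f''(B_t) dt. Compute derivatives of f(x) = 5*x^3 + 4*x + 4:
  f'(x)  = 15*x^2 + 4
  f''(x) = 30*x
Substitute x = B_t and multiply the f'' term by 1/2:
  drift     = (1/2) * (30*x) evaluated at B_t = 15*B_t
  diffusion = (15*x^2 + 4) evaluated at B_t = 15*B_t^2 + 4
Therefore d(5*B_t^3 + 4*B_t + 4) = (15*B_t) dt + (15*B_t^2 + 4) dB_t.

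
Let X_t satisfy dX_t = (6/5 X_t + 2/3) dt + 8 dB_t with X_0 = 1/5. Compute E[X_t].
E[X_t] = 34*exp(6*t/5)/45 - 5/9

Taking expectations and using E[dB_t] = 0, the mean m(t) = E[X_t] satisfies the ODE m'(t) = a m(t) + b with m(0) = x_0. With a = 6/5, b = 2/3, x_0 = 1/5, the solution is
  m(t) = x_0 * exp(a t) + (b/a) * (exp(a t) - 1)
       = (1/5) * exp((6/5) t) + ((2/3)/(6/5)) * (exp((6/5) t) - 1)
       = 34*exp(6*t/5)/45 - 5/9.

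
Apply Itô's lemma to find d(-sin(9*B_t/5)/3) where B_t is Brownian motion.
d(-sin(9*B_t/5)/3) = (27*sin(9*B_t/5)/50) dt + (-3*cos(9*B_t/5)/5) dB_t

Itô's formula for f(B_t) gives d f(B_t) = f'(B_t) dB_t + (1/2) f''(B_t) dt. Compute derivatives of f(x) = -sin(9*x/5)/3:
  f'(x)  = -3*cos(9*x/5)/5
  f''(x) = 27*sin(9*x/5)/25
Substitute x = B_t and multiply the f'' term by 1/2:
  drift     = (1/2) * (27*sin(9*x/5)/25) evaluated at B_t = 27*sin(9*B_t/5)/50
  diffusion = (-3*cos(9*x/5)/5) evaluated at B_t = -3*cos(9*B_t/5)/5
Therefore d(-sin(9*B_t/5)/3) = (27*sin(9*B_t/5)/50) dt + (-3*cos(9*B_t/5)/5) dB_t.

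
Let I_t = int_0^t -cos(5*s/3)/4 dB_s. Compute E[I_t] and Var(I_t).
E[I_t] = 0; Var(I_t) = t/32 + 3*sin(10*t/3)/320

The Itô integral of a deterministic integrand f(s) has mean 0 because each increment f(s) * (B_{s+ds} - B_s) has mean 0. By the Itô isometry:
  Var( int_0^t f(s) dB_s ) = E[ (int_0^t f(s) dB_s)^2 ] = int_0^t f(s)^2 ds.
Here f(s) = -cos(5*s/3)/4, so f(s)^2 = cos(5*s/3)^2/16. Integrate:
  int_0^t (cos(5*s/3)^2/16) ds = t/32 + 3*sin(10*t/3)/320.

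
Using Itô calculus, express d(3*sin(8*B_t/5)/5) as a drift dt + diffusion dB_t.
d(3*sin(8*B_t/5)/5) = (-96*sin(8*B_t/5)/125) dt + (24*cos(8*B_t/5)/25) dB_t

Itô's formula for f(B_t) gives d f(B_t) = f'(B_t) dB_t + (1/2) f''(B_t) dt. Compute derivatives of f(x) = 3*sin(8*x/5)/5:
  f'(x)  = 24*cos(8*x/5)/25
  f''(x) = -192*sin(8*x/5)/125
Substitute x = B_t and multiply the f'' term by 1/2:
  drift     = (1/2) * (-192*sin(8*x/5)/125) evaluated at B_t = -96*sin(8*B_t/5)/125
  diffusion = (24*cos(8*x/5)/25) evaluated at B_t = 24*cos(8*B_t/5)/25
Therefore d(3*sin(8*B_t/5)/5) = (-96*sin(8*B_t/5)/125) dt + (24*cos(8*B_t/5)/25) dB_t.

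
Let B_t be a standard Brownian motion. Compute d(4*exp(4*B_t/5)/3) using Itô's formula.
d(4*exp(4*B_t/5)/3) = (32*exp(4*B_t/5)/75) dt + (16*exp(4*B_t/5)/15) dB_t

Itô's formula for f(B_t) gives d f(B_t) = f'(B_t) dB_t + (1/2) f''(B_t) dt. Compute derivatives of f(x) = 4*exp(4*x/5)/3:
  f'(x)  = 16*exp(4*x/5)/15
  f''(x) = 64*exp(4*x/5)/75
Substitute x = B_t and multiply the f'' term by 1/2:
  drift     = (1/2) * (64*exp(4*x/5)/75) evaluated at B_t = 32*exp(4*B_t/5)/75
  diffusion = (16*exp(4*x/5)/15) evaluated at B_t = 16*exp(4*B_t/5)/15
Therefore d(4*exp(4*B_t/5)/3) = (32*exp(4*B_t/5)/75) dt + (16*exp(4*B_t/5)/15) dB_t.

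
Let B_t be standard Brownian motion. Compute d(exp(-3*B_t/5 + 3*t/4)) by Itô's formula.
d(exp(-3*B_t/5 + 3*t/4)) = (93*exp(-3*B_t/5 + 3*t/4)/100) dt + (-3*exp(-3*B_t/5 + 3*t/4)/5) dB_t

Itô's formula for f(t, x): d f(t, B_t) = (f_t + (1/2) f_xx) dt + f_x dB_t. Compute partials of f(t, x) = exp(3*t/4 - 3*x/5):
  f_t(t,x)  = 3*exp(3*t/4 - 3*x/5)/4
  f_x(t,x)  = -3*exp(3*t/4 - 3*x/5)/5
  f_xx(t,x) = 9*exp(3*t/4 - 3*x/5)/25
Assemble drift = f_t + (1/2) f_xx = 93*exp(3*t/4 - 3*x/5)/100 and diffusion = f_x = -3*exp(3*t/4 - 3*x/5)/5. Substituting x = B_t:
  d(exp(-3*B_t/5 + 3*t/4)) = (93*exp(-3*B_t/5 + 3*t/4)/100) dt + (-3*exp(-3*B_t/5 + 3*t/4)/5) dB_t.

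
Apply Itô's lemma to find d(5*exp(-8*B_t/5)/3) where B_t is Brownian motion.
d(5*exp(-8*B_t/5)/3) = (32*exp(-8*B_t/5)/15) dt + (-8*exp(-8*B_t/5)/3) dB_t

Itô's formula for f(B_t) gives d f(B_t) = f'(B_t) dB_t + (1/2) f''(B_t) dt. Compute derivatives of f(x) = 5*exp(-8*x/5)/3:
  f'(x)  = -8*exp(-8*x/5)/3
  f''(x) = 64*exp(-8*x/5)/15
Substitute x = B_t and multiply the f'' term by 1/2:
  drift     = (1/2) * (64*exp(-8*x/5)/15) evaluated at B_t = 32*exp(-8*B_t/5)/15
  diffusion = (-8*exp(-8*x/5)/3) evaluated at B_t = -8*exp(-8*B_t/5)/3
Therefore d(5*exp(-8*B_t/5)/3) = (32*exp(-8*B_t/5)/15) dt + (-8*exp(-8*B_t/5)/3) dB_t.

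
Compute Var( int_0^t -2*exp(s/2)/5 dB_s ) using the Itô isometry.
Var = 4*exp(t)/25 - 4/25

The Itô integral of a deterministic integrand f(s) has mean 0 because each increment f(s) * (B_{s+ds} - B_s) has mean 0. By the Itô isometry:
  Var( int_0^t f(s) dB_s ) = E[ (int_0^t f(s) dB_s)^2 ] = int_0^t f(s)^2 ds.
Here f(s) = -2*exp(s/2)/5, so f(s)^2 = 4*exp(s)/25. Integrate:
  int_0^t (4*exp(s)/25) ds = 4*exp(t)/25 - 4/25.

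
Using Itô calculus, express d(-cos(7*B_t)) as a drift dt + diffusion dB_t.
d(-cos(7*B_t)) = (49*cos(7*B_t)/2) dt + (7*sin(7*B_t)) dB_t

Itô's formula for f(B_t) gives d f(B_t) = f'(B_t) dB_t + (1/2) f''(B_t) dt. Compute derivatives of f(x) = -cos(7*x):
  f'(x)  = 7*sin(7*x)
  f''(x) = 49*cos(7*x)
Substitute x = B_t and multiply the f'' term by 1/2:
  drift     = (1/2) * (49*cos(7*x)) evaluated at B_t = 49*cos(7*B_t)/2
  diffusion = (7*sin(7*x)) evaluated at B_t = 7*sin(7*B_t)
Therefore d(-cos(7*B_t)) = (49*cos(7*B_t)/2) dt + (7*sin(7*B_t)) dB_t.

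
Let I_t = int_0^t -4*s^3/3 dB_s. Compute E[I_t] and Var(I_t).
E[I_t] = 0; Var(I_t) = 16*t^7/63

The Itô integral of a deterministic integrand f(s) has mean 0 because each increment f(s) * (B_{s+ds} - B_s) has mean 0. By the Itô isometry:
  Var( int_0^t f(s) dB_s ) = E[ (int_0^t f(s) dB_s)^2 ] = int_0^t f(s)^2 ds.
Here f(s) = -4*s^3/3, so f(s)^2 = 16*s^6/9. Integrate:
  int_0^t (16*s^6/9) ds = 16*t^7/63.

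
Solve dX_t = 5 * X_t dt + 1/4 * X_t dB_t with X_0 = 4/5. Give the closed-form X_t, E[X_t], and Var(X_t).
X_t = 4/5 * exp((159/32) t + (1/4) B_t); E[X_t] = 4*exp(5*t)/5; Var(X_t) = 16*(exp(t/16) - 1)*exp(10*t)/25

For GBM dX = mu X dt + sigma X dB with X_0 = x_0, apply Itô to Y = log X: dY = (mu - sigma^2/2) dt + sigma dB, so Y_t = log(x_0) + (mu - sigma^2/2) t + sigma B_t and hence X_t = x_0 * exp((mu - sigma^2/2) t + sigma B_t).
With mu = 5, sigma = 1/4, x_0 = 4/5, this gives:
  X_t = 4/5 * exp((159/32) * t + (1/4) * B_t).
Since sigma*B_t ~ Normal(0, sigma^2 t), E[exp(sigma*B_t)] = exp(sigma^2 t / 2); so E[X_t] = x_0 * exp((mu - sigma^2/2) t) * exp(sigma^2 t / 2) = x_0 * exp(mu t) = 4*exp(5*t)/5.
Var(X_t) = E[X_t^2] - (E[X_t])^2 = x_0^2 * exp(2 mu t) * (exp(sigma^2 t) - 1) = 16*(exp(t/16) - 1)*exp(10*t)/25.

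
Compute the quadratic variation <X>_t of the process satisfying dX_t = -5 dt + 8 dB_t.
<X>_t = 64*t

For an Itô process dX_t = a(t) dt + b(t) dB_t, the quadratic variation is <X>_t = int_0^t b(s)^2 ds (the drift term does not contribute). Here b(s) = 8, so
  b(s)^2 = 64.
Integrating from 0 to t:
  <X>_t = int_0^t (64) ds = 64*t.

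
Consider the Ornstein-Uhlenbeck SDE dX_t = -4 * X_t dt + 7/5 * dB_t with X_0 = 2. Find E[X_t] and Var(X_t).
E[X_t] = 2*exp(-4*t); Var(X_t) = 49/200 - 49*exp(-8*t)/200

The OU SDE dX = -theta X dt + sigma dB admits the integrating factor exp(theta t): d(exp(theta t) X_t) = sigma exp(theta t) dB_t. Integrating from 0 to t:
  X_t = x_0 * exp(-theta t) + sigma * int_0^t exp(-theta (t-s)) dB_s.
The Itô integral has mean 0 and (by the Itô isometry) variance sigma^2 * int_0^t exp(-2 theta (t - s)) ds = sigma^2 * (1 - exp(-2 theta t)) / (2 theta).
With theta = 4, sigma = 7/5, x_0 = 2:
  E[X_t] = 2 * exp(-4 t) = 2*exp(-4*t)
  Var(X_t) = (7/5)^2 * (1 - exp(-2*4 t)) / (2 * 4) = 49/200 - 49*exp(-8*t)/200.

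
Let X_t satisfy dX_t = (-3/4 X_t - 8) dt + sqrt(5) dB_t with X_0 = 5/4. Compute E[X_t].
E[X_t] = -32/3 + 143*exp(-3*t/4)/12

Taking expectations and using E[dB_t] = 0, the mean m(t) = E[X_t] satisfies the ODE m'(t) = a m(t) + b with m(0) = x_0. With a = -3/4, b = -8, x_0 = 5/4, the solution is
  m(t) = x_0 * exp(a t) + (b/a) * (exp(a t) - 1)
       = (5/4) * exp((-3/4) t) + ((-8)/(-3/4)) * (exp((-3/4) t) - 1)
       = -32/3 + 143*exp(-3*t/4)/12.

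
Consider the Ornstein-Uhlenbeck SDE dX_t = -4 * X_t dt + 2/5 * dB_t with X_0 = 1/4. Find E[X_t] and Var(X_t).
E[X_t] = exp(-4*t)/4; Var(X_t) = 1/50 - exp(-8*t)/50

The OU SDE dX = -theta X dt + sigma dB admits the integrating factor exp(theta t): d(exp(theta t) X_t) = sigma exp(theta t) dB_t. Integrating from 0 to t:
  X_t = x_0 * exp(-theta t) + sigma * int_0^t exp(-theta (t-s)) dB_s.
The Itô integral has mean 0 and (by the Itô isometry) variance sigma^2 * int_0^t exp(-2 theta (t - s)) ds = sigma^2 * (1 - exp(-2 theta t)) / (2 theta).
With theta = 4, sigma = 2/5, x_0 = 1/4:
  E[X_t] = 1/4 * exp(-4 t) = exp(-4*t)/4
  Var(X_t) = (2/5)^2 * (1 - exp(-2*4 t)) / (2 * 4) = 1/50 - exp(-8*t)/50.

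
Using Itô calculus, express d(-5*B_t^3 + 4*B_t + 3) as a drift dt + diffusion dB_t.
d(-5*B_t^3 + 4*B_t + 3) = (-15*B_t) dt + (4 - 15*B_t^2) dB_t

Itô's formula for f(B_t) gives d f(B_t) = f'(B_t) dB_t + (1/2) f''(B_t) dt. Compute derivatives of f(x) = -5*x^3 + 4*x + 3:
  f'(x)  = 4 - 15*x^2
  f''(x) = -30*x
Substitute x = B_t and multiply the f'' term by 1/2:
  drift     = (1/2) * (-30*x) evaluated at B_t = -15*B_t
  diffusion = (4 - 15*x^2) evaluated at B_t = 4 - 15*B_t^2
Therefore d(-5*B_t^3 + 4*B_t + 3) = (-15*B_t) dt + (4 - 15*B_t^2) dB_t.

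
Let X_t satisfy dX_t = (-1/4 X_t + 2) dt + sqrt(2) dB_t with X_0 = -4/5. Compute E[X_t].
E[X_t] = 8 - 44*exp(-t/4)/5

Taking expectations and using E[dB_t] = 0, the mean m(t) = E[X_t] satisfies the ODE m'(t) = a m(t) + b with m(0) = x_0. With a = -1/4, b = 2, x_0 = -4/5, the solution is
  m(t) = x_0 * exp(a t) + (b/a) * (exp(a t) - 1)
       = (-4/5) * exp((-1/4) t) + (2/(-1/4)) * (exp((-1/4) t) - 1)
       = 8 - 44*exp(-t/4)/5.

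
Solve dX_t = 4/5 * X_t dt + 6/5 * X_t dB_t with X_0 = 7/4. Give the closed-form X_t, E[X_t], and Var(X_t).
X_t = 7/4 * exp((2/25) t + (6/5) B_t); E[X_t] = 7*exp(4*t/5)/4; Var(X_t) = 49*(exp(36*t/25) - 1)*exp(8*t/5)/16

For GBM dX = mu X dt + sigma X dB with X_0 = x_0, apply Itô to Y = log X: dY = (mu - sigma^2/2) dt + sigma dB, so Y_t = log(x_0) + (mu - sigma^2/2) t + sigma B_t and hence X_t = x_0 * exp((mu - sigma^2/2) t + sigma B_t).
With mu = 4/5, sigma = 6/5, x_0 = 7/4, this gives:
  X_t = 7/4 * exp((2/25) * t + (6/5) * B_t).
Since sigma*B_t ~ Normal(0, sigma^2 t), E[exp(sigma*B_t)] = exp(sigma^2 t / 2); so E[X_t] = x_0 * exp((mu - sigma^2/2) t) * exp(sigma^2 t / 2) = x_0 * exp(mu t) = 7*exp(4*t/5)/4.
Var(X_t) = E[X_t^2] - (E[X_t])^2 = x_0^2 * exp(2 mu t) * (exp(sigma^2 t) - 1) = 49*(exp(36*t/25) - 1)*exp(8*t/5)/16.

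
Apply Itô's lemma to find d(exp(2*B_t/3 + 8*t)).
d(exp(2*B_t/3 + 8*t)) = (74*exp(2*B_t/3 + 8*t)/9) dt + (2*exp(2*B_t/3 + 8*t)/3) dB_t

Itô's formula for f(t, x): d f(t, B_t) = (f_t + (1/2) f_xx) dt + f_x dB_t. Compute partials of f(t, x) = exp(8*t + 2*x/3):
  f_t(t,x)  = 8*exp(8*t + 2*x/3)
  f_x(t,x)  = 2*exp(8*t + 2*x/3)/3
  f_xx(t,x) = 4*exp(8*t + 2*x/3)/9
Assemble drift = f_t + (1/2) f_xx = 74*exp(8*t + 2*x/3)/9 and diffusion = f_x = 2*exp(8*t + 2*x/3)/3. Substituting x = B_t:
  d(exp(2*B_t/3 + 8*t)) = (74*exp(2*B_t/3 + 8*t)/9) dt + (2*exp(2*B_t/3 + 8*t)/3) dB_t.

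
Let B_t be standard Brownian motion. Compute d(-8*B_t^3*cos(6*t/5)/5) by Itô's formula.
d(-8*B_t^3*cos(6*t/5)/5) = (24*B_t*(2*B_t^2*sin(6*t/5) - 5*cos(6*t/5))/25) dt + (-24*B_t^2*cos(6*t/5)/5) dB_t

Itô's formula for f(t, x): d f(t, B_t) = (f_t + (1/2) f_xx) dt + f_x dB_t. Compute partials of f(t, x) = -8*x^3*cos(6*t/5)/5:
  f_t(t,x)  = 48*x^3*sin(6*t/5)/25
  f_x(t,x)  = -24*x^2*cos(6*t/5)/5
  f_xx(t,x) = -48*x*cos(6*t/5)/5
Assemble drift = f_t + (1/2) f_xx = 24*x*(2*x^2*sin(6*t/5) - 5*cos(6*t/5))/25 and diffusion = f_x = -24*x^2*cos(6*t/5)/5. Substituting x = B_t:
  d(-8*B_t^3*cos(6*t/5)/5) = (24*B_t*(2*B_t^2*sin(6*t/5) - 5*cos(6*t/5))/25) dt + (-24*B_t^2*cos(6*t/5)/5) dB_t.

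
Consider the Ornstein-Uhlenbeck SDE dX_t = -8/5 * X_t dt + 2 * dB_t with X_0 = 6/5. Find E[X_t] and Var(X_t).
E[X_t] = 6*exp(-8*t/5)/5; Var(X_t) = 5/4 - 5*exp(-16*t/5)/4

The OU SDE dX = -theta X dt + sigma dB admits the integrating factor exp(theta t): d(exp(theta t) X_t) = sigma exp(theta t) dB_t. Integrating from 0 to t:
  X_t = x_0 * exp(-theta t) + sigma * int_0^t exp(-theta (t-s)) dB_s.
The Itô integral has mean 0 and (by the Itô isometry) variance sigma^2 * int_0^t exp(-2 theta (t - s)) ds = sigma^2 * (1 - exp(-2 theta t)) / (2 theta).
With theta = 8/5, sigma = 2, x_0 = 6/5:
  E[X_t] = 6/5 * exp(-8/5 t) = 6*exp(-8*t/5)/5
  Var(X_t) = (2)^2 * (1 - exp(-2*8/5 t)) / (2 * 8/5) = 5/4 - 5*exp(-16*t/5)/4.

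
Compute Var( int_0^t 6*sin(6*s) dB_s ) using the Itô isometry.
Var = 18*t - 3*sin(12*t)/2

The Itô integral of a deterministic integrand f(s) has mean 0 because each increment f(s) * (B_{s+ds} - B_s) has mean 0. By the Itô isometry:
  Var( int_0^t f(s) dB_s ) = E[ (int_0^t f(s) dB_s)^2 ] = int_0^t f(s)^2 ds.
Here f(s) = 6*sin(6*s), so f(s)^2 = 36*sin(6*s)^2. Integrate:
  int_0^t (36*sin(6*s)^2) ds = 18*t - 3*sin(12*t)/2.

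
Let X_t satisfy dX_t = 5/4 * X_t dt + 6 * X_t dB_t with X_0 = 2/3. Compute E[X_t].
E[X_t] = 2*exp(5*t/4)/3

For GBM dX = mu X dt + sigma X dB with X_0 = x_0, apply Itô to Y = log X: dY = (mu - sigma^2/2) dt + sigma dB, so Y_t = log(x_0) + (mu - sigma^2/2) t + sigma B_t and hence X_t = x_0 * exp((mu - sigma^2/2) t + sigma B_t).
With mu = 5/4, sigma = 6, x_0 = 2/3, this gives:
  X_t = 2/3 * exp((-67/4) * t + (6) * B_t).
Since sigma*B_t ~ Normal(0, sigma^2 t), E[exp(sigma*B_t)] = exp(sigma^2 t / 2); so E[X_t] = x_0 * exp((mu - sigma^2/2) t) * exp(sigma^2 t / 2) = x_0 * exp(mu t) = 2*exp(5*t/4)/3.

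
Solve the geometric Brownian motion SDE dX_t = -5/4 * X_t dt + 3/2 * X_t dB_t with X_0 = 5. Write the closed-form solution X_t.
X_t = 5 * exp((-19/8) * t + (3/2) * B_t)

For GBM dX = mu X dt + sigma X dB with X_0 = x_0, apply Itô to Y = log X: dY = (mu - sigma^2/2) dt + sigma dB, so Y_t = log(x_0) + (mu - sigma^2/2) t + sigma B_t and hence X_t = x_0 * exp((mu - sigma^2/2) t + sigma B_t).
With mu = -5/4, sigma = 3/2, x_0 = 5, this gives:
  X_t = 5 * exp((-19/8) * t + (3/2) * B_t).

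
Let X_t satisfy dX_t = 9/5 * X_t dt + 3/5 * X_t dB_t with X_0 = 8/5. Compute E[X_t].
E[X_t] = 8*exp(9*t/5)/5

For GBM dX = mu X dt + sigma X dB with X_0 = x_0, apply Itô to Y = log X: dY = (mu - sigma^2/2) dt + sigma dB, so Y_t = log(x_0) + (mu - sigma^2/2) t + sigma B_t and hence X_t = x_0 * exp((mu - sigma^2/2) t + sigma B_t).
With mu = 9/5, sigma = 3/5, x_0 = 8/5, this gives:
  X_t = 8/5 * exp((81/50) * t + (3/5) * B_t).
Since sigma*B_t ~ Normal(0, sigma^2 t), E[exp(sigma*B_t)] = exp(sigma^2 t / 2); so E[X_t] = x_0 * exp((mu - sigma^2/2) t) * exp(sigma^2 t / 2) = x_0 * exp(mu t) = 8*exp(9*t/5)/5.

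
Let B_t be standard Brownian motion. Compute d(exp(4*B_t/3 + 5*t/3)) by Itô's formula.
d(exp(4*B_t/3 + 5*t/3)) = (23*exp(4*B_t/3 + 5*t/3)/9) dt + (4*exp(4*B_t/3 + 5*t/3)/3) dB_t

Itô's formula for f(t, x): d f(t, B_t) = (f_t + (1/2) f_xx) dt + f_x dB_t. Compute partials of f(t, x) = exp(5*t/3 + 4*x/3):
  f_t(t,x)  = 5*exp(5*t/3 + 4*x/3)/3
  f_x(t,x)  = 4*exp(5*t/3 + 4*x/3)/3
  f_xx(t,x) = 16*exp(5*t/3 + 4*x/3)/9
Assemble drift = f_t + (1/2) f_xx = 23*exp(5*t/3 + 4*x/3)/9 and diffusion = f_x = 4*exp(5*t/3 + 4*x/3)/3. Substituting x = B_t:
  d(exp(4*B_t/3 + 5*t/3)) = (23*exp(4*B_t/3 + 5*t/3)/9) dt + (4*exp(4*B_t/3 + 5*t/3)/3) dB_t.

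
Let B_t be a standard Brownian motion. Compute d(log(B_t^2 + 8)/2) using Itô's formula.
d(log(B_t^2 + 8)/2) = ((8 - B_t^2)/(2*(B_t^2 + 8)^2)) dt + (B_t/(B_t^2 + 8)) dB_t

Itô's formula for f(B_t) gives d f(B_t) = f'(B_t) dB_t + (1/2) f''(B_t) dt. Compute derivatives of f(x) = log(x^2 + 8)/2:
  f'(x)  = x/(x^2 + 8)
  f''(x) = (8 - x^2)/(x^2 + 8)^2
Substitute x = B_t and multiply the f'' term by 1/2:
  drift     = (1/2) * ((8 - x^2)/(x^2 + 8)^2) evaluated at B_t = (8 - B_t^2)/(2*(B_t^2 + 8)^2)
  diffusion = (x/(x^2 + 8)) evaluated at B_t = B_t/(B_t^2 + 8)
Therefore d(log(B_t^2 + 8)/2) = ((8 - B_t^2)/(2*(B_t^2 + 8)^2)) dt + (B_t/(B_t^2 + 8)) dB_t.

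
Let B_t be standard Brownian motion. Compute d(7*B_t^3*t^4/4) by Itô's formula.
d(7*B_t^3*t^4/4) = (7*B_t*t^3*(4*B_t^2 + 3*t)/4) dt + (21*B_t^2*t^4/4) dB_t

Itô's formula for f(t, x): d f(t, B_t) = (f_t + (1/2) f_xx) dt + f_x dB_t. Compute partials of f(t, x) = 7*t^4*x^3/4:
  f_t(t,x)  = 7*t^3*x^3
  f_x(t,x)  = 21*t^4*x^2/4
  f_xx(t,x) = 21*t^4*x/2
Assemble drift = f_t + (1/2) f_xx = 7*t^3*x*(3*t + 4*x^2)/4 and diffusion = f_x = 21*t^4*x^2/4. Substituting x = B_t:
  d(7*B_t^3*t^4/4) = (7*B_t*t^3*(4*B_t^2 + 3*t)/4) dt + (21*B_t^2*t^4/4) dB_t.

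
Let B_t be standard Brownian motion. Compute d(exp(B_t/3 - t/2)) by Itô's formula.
d(exp(B_t/3 - t/2)) = (-4*exp(B_t/3 - t/2)/9) dt + (exp(B_t/3 - t/2)/3) dB_t

Itô's formula for f(t, x): d f(t, B_t) = (f_t + (1/2) f_xx) dt + f_x dB_t. Compute partials of f(t, x) = exp(-t/2 + x/3):
  f_t(t,x)  = -exp(-t/2 + x/3)/2
  f_x(t,x)  = exp(-t/2 + x/3)/3
  f_xx(t,x) = exp(-t/2 + x/3)/9
Assemble drift = f_t + (1/2) f_xx = -4*exp(-t/2 + x/3)/9 and diffusion = f_x = exp(-t/2 + x/3)/3. Substituting x = B_t:
  d(exp(B_t/3 - t/2)) = (-4*exp(B_t/3 - t/2)/9) dt + (exp(B_t/3 - t/2)/3) dB_t.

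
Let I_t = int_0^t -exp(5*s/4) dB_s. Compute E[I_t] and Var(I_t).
E[I_t] = 0; Var(I_t) = 2*exp(5*t/2)/5 - 2/5

The Itô integral of a deterministic integrand f(s) has mean 0 because each increment f(s) * (B_{s+ds} - B_s) has mean 0. By the Itô isometry:
  Var( int_0^t f(s) dB_s ) = E[ (int_0^t f(s) dB_s)^2 ] = int_0^t f(s)^2 ds.
Here f(s) = -exp(5*s/4), so f(s)^2 = exp(5*s/2). Integrate:
  int_0^t (exp(5*s/2)) ds = 2*exp(5*t/2)/5 - 2/5.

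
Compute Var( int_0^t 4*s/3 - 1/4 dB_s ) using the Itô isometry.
Var = t*(256*t^2 - 144*t + 27)/432

The Itô integral of a deterministic integrand f(s) has mean 0 because each increment f(s) * (B_{s+ds} - B_s) has mean 0. By the Itô isometry:
  Var( int_0^t f(s) dB_s ) = E[ (int_0^t f(s) dB_s)^2 ] = int_0^t f(s)^2 ds.
Here f(s) = 4*s/3 - 1/4, so f(s)^2 = (16*s - 3)^2/144. Integrate:
  int_0^t ((16*s - 3)^2/144) ds = t*(256*t^2 - 144*t + 27)/432.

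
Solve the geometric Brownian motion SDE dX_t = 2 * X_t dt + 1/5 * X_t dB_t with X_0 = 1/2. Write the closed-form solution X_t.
X_t = 1/2 * exp((99/50) * t + (1/5) * B_t)

For GBM dX = mu X dt + sigma X dB with X_0 = x_0, apply Itô to Y = log X: dY = (mu - sigma^2/2) dt + sigma dB, so Y_t = log(x_0) + (mu - sigma^2/2) t + sigma B_t and hence X_t = x_0 * exp((mu - sigma^2/2) t + sigma B_t).
With mu = 2, sigma = 1/5, x_0 = 1/2, this gives:
  X_t = 1/2 * exp((99/50) * t + (1/5) * B_t).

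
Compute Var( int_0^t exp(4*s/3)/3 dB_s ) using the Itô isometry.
Var = exp(8*t/3)/24 - 1/24

The Itô integral of a deterministic integrand f(s) has mean 0 because each increment f(s) * (B_{s+ds} - B_s) has mean 0. By the Itô isometry:
  Var( int_0^t f(s) dB_s ) = E[ (int_0^t f(s) dB_s)^2 ] = int_0^t f(s)^2 ds.
Here f(s) = exp(4*s/3)/3, so f(s)^2 = exp(8*s/3)/9. Integrate:
  int_0^t (exp(8*s/3)/9) ds = exp(8*t/3)/24 - 1/24.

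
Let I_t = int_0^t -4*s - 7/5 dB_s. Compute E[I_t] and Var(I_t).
E[I_t] = 0; Var(I_t) = t*(400*t^2 + 420*t + 147)/75

The Itô integral of a deterministic integrand f(s) has mean 0 because each increment f(s) * (B_{s+ds} - B_s) has mean 0. By the Itô isometry:
  Var( int_0^t f(s) dB_s ) = E[ (int_0^t f(s) dB_s)^2 ] = int_0^t f(s)^2 ds.
Here f(s) = -4*s - 7/5, so f(s)^2 = (20*s + 7)^2/25. Integrate:
  int_0^t ((20*s + 7)^2/25) ds = t*(400*t^2 + 420*t + 147)/75.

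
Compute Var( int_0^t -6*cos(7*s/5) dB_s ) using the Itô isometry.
Var = 18*t + 45*sin(14*t/5)/7

The Itô integral of a deterministic integrand f(s) has mean 0 because each increment f(s) * (B_{s+ds} - B_s) has mean 0. By the Itô isometry:
  Var( int_0^t f(s) dB_s ) = E[ (int_0^t f(s) dB_s)^2 ] = int_0^t f(s)^2 ds.
Here f(s) = -6*cos(7*s/5), so f(s)^2 = 36*cos(7*s/5)^2. Integrate:
  int_0^t (36*cos(7*s/5)^2) ds = 18*t + 45*sin(14*t/5)/7.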